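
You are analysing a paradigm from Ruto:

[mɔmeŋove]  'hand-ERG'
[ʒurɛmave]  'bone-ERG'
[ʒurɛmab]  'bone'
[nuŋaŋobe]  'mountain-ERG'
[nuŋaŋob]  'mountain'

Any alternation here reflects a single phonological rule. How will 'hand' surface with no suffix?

[mɔmeŋob]

The stem for 'bone' ends in [v] in [ʒurɛmave] but [b] in [ʒurɛmab].
If /b/ were underlying and a rule turned it into [v] before the ERG suffix, 'mountain' would also alternate; but it has [b] in both [nuŋaŋobe] and [nuŋaŋob].
The alternation reflects word-final hardening: voiced fricatives become stops word-finally. /v/ is underlying.
The one attested form of 'hand', [mɔmeŋove], shows underlying /mɔmeŋov/. Applying the same rule word-finally gives [mɔmeŋob].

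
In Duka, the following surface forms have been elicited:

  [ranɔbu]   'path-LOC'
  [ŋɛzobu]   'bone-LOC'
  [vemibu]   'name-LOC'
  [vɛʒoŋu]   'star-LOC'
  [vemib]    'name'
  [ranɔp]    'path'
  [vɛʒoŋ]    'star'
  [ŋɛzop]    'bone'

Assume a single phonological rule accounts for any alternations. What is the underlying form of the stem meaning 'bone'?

In [ŋɛzobu] and [ŋɛzop] the final segment of 'bone' alternates: [b] ~ [p].
Compare 'name', with invariant [b] in [vemibu] and [vemib]: an analysis with underlying /b/ and a rule producing [p] in isolation would wrongly predict alternation here too.
The underlying segment must be /p/; voiceless stops become voiced between vowels, yielding [b] there.

/ŋɛzop/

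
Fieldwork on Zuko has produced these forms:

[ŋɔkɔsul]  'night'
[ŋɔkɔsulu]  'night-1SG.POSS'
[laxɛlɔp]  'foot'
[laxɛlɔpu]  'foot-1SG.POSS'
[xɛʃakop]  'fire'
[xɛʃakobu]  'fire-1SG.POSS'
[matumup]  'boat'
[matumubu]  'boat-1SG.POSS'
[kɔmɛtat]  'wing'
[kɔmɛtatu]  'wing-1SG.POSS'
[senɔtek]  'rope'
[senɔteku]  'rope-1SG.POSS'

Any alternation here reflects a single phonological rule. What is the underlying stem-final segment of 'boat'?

In [matumup] and [matumubu] the final segment of 'boat' alternates: [p] ~ [b].
The stem 'foot' ([laxɛlɔp], [laxɛlɔpu]) shows [p] unchanged in both environments, so [p] cannot be basic with [b] derived before the 1SG.POSS suffix.
So /b/ is underlying, and a rule of word-final obstruent devoicing — voiced obstruents become voiceless word-finally — gives [p].

/b/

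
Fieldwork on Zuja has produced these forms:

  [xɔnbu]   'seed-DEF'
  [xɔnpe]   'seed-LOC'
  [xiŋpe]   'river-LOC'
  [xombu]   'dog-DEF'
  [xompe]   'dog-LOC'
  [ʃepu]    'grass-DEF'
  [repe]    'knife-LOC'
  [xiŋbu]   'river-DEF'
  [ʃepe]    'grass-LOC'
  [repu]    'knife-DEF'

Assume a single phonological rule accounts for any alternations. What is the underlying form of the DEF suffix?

/-bu/

The DEF morpheme has two allomorphs, [-bu] and [-pu].
The LOC suffix, which begins with [p], is invariant after every stem; so [p] is not altered by any rule here.
The DEF suffix is therefore /-bu/ underlyingly, with post-vocalic devoicing: voiced stops become voiceless after a vowel.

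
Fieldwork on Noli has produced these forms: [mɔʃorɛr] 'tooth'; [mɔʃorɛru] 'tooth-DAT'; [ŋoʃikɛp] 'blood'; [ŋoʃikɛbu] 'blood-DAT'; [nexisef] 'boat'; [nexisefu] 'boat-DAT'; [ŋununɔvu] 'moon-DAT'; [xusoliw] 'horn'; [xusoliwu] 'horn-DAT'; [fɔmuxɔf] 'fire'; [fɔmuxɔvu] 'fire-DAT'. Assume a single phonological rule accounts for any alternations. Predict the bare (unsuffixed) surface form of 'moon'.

'fire' shows [f] ~ [v] at the end of the stem ([fɔmuxɔf] vs [fɔmuxɔvu]).
Compare 'boat', with invariant [f] in [nexisef] and [nexisefu]: an analysis with underlying /f/ and a rule producing [v] before the DAT suffix would wrongly predict alternation here too.
The alternation reflects word-final obstruent devoicing: voiced obstruents become voiceless word-finally. /v/ is underlying.
From [ŋununɔvu] the stem 'moon' is /ŋununɔv/; word-finally this yields [ŋununɔf].

[ŋununɔf]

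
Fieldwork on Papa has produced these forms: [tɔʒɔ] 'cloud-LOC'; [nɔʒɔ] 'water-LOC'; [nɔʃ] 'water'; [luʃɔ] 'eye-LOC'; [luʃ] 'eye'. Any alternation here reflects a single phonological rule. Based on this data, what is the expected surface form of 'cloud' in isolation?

The stem for 'water' ends in [ʒ] in [nɔʒɔ] but [ʃ] in [nɔʃ].
Compare 'eye', with invariant [ʃ] in [luʃɔ] and [luʃ]: an analysis with underlying /ʃ/ and a rule producing [ʒ] before the LOC suffix would wrongly predict alternation here too.
Therefore /ʒ/ is basic and [ʃ] is derived by word-final obstruent devoicing (voiced obstruents become voiceless word-finally).
The one attested form of 'cloud', [tɔʒɔ], shows underlying /tɔʒ/. Applying the same rule word-finally gives [tɔʃ].

[tɔʃ]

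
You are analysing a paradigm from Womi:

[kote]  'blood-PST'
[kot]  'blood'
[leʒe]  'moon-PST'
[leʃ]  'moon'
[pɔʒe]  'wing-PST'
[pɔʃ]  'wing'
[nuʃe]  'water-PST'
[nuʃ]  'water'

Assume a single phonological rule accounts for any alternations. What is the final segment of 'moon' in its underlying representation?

/ʒ/

In [leʒe] and [leʃ] the final segment of 'moon' alternates: [ʒ] ~ [ʃ].
The stem 'water' ([nuʃe], [nuʃ]) shows [ʃ] unchanged in both environments, so [ʃ] cannot be basic with [ʒ] derived before the PST suffix.
The alternation reflects word-final obstruent devoicing: voiced obstruents become voiceless word-finally. /ʒ/ is underlying.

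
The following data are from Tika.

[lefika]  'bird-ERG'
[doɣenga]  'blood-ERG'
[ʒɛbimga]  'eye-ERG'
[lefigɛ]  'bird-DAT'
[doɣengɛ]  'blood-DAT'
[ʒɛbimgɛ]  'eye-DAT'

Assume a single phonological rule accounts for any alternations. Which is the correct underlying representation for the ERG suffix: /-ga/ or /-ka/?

The ERG suffix surfaces as [-ga] and [-ka], depending on the final segment of the stem.
By contrast the DAT suffix keeps its initial [g] throughout — that segment must be underlying.
So the underlying form is /-ka/, and voiceless stops become voiced after a nasal.

/-ka/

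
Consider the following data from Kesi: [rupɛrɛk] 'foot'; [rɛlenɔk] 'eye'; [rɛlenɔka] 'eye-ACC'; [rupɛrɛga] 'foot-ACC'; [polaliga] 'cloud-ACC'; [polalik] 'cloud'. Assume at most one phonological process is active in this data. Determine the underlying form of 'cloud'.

The root 'cloud' surfaces as [polaliga] and [polalik], with a stem-final [g] ~ [k] alternation.
But 'eye' keeps [k] in both environments ([rɛlenɔka], [rɛlenɔk]), so there is no rule changing /k/ to [g] before the ACC suffix.
Therefore /g/ is basic and [k] is derived by word-final obstruent devoicing (voiced obstruents become voiceless word-finally).

/polalig/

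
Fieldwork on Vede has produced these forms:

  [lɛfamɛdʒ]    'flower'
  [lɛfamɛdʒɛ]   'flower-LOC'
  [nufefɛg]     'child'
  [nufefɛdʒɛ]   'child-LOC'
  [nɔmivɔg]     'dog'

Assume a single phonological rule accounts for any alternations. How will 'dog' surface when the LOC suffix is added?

The root 'child' surfaces as [nufefɛdʒɛ] and [nufefɛg], with a stem-final [dʒ] ~ [g] alternation.
But 'flower' keeps [dʒ] in both environments ([lɛfamɛdʒɛ], [lɛfamɛdʒ]), so there is no rule changing /dʒ/ to [g] in isolation.
So /g/ is underlying, and a rule of palatalization before a front vowel — /g/ becomes palato-alveolar [dʒ] before a front vowel — gives [dʒ].
The one attested form of 'dog', [nɔmivɔg], shows underlying /nɔmivɔg/. Applying the same rule before a front vowel gives [nɔmivɔdʒɛ].

[nɔmivɔdʒɛ]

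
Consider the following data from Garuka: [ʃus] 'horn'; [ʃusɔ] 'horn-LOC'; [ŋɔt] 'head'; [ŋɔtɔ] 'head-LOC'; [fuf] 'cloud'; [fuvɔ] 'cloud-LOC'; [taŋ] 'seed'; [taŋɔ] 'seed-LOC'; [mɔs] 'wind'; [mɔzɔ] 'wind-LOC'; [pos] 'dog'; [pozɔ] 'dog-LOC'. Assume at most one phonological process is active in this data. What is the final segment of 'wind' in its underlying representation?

'wind' shows [s] ~ [z] at the end of the stem ([mɔs] vs [mɔzɔ]).
But 'horn' keeps [s] in both environments ([ʃus], [ʃusɔ]), so there is no rule changing /s/ to [z] before the LOC suffix.
Therefore /z/ is basic and [s] is derived by word-final obstruent devoicing (voiced obstruents become voiceless word-finally).

/z/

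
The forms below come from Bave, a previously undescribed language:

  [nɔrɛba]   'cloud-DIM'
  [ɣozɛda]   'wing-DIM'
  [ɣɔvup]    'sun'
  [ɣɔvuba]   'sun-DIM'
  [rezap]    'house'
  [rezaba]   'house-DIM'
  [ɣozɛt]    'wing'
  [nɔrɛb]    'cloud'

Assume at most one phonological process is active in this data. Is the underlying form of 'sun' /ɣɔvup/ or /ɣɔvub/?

/ɣɔvup/

In [ɣɔvup] and [ɣɔvuba] the final segment of 'sun' alternates: [p] ~ [b].
But 'cloud' keeps [b] in both environments ([nɔrɛb], [nɔrɛba]), so there is no rule changing /b/ to [p] in isolation.
So /p/ is underlying, and a rule of intervocalic voicing — voiceless stops become voiced between vowels — gives [b].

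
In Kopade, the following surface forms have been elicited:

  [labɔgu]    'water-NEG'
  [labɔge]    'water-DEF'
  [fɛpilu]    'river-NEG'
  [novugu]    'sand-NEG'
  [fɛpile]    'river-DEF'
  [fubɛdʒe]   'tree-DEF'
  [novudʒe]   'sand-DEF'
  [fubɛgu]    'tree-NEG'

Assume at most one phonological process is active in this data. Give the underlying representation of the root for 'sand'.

The root 'sand' surfaces as [novugu] and [novudʒe], with a stem-final [g] ~ [dʒ] alternation.
But 'water' keeps [g] in both environments ([labɔgu], [labɔge]), so there is no rule changing /g/ to [dʒ] before the DEF suffix.
So /dʒ/ is underlying, and a rule of depalatalization — palato-alveolar /dʒ/ becomes [g] when no front vowel follows — gives [g].
Hence 'sand' is /novudʒ/ underlyingly.

/novudʒ/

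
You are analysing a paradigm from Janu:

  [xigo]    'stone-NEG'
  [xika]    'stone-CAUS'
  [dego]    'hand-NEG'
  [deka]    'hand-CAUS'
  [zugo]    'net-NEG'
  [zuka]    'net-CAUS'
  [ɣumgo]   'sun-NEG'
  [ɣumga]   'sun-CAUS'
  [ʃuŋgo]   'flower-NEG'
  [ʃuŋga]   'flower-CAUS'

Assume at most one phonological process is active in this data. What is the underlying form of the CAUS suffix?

The CAUS morpheme has two allomorphs, [-ga] and [-ka].
The NEG suffix, which begins with [g], is invariant after every stem; so [g] is not altered by any rule here.
The CAUS suffix is therefore /-ka/ underlyingly, with post-nasal voicing: voiceless stops become voiced after a nasal.

/-ka/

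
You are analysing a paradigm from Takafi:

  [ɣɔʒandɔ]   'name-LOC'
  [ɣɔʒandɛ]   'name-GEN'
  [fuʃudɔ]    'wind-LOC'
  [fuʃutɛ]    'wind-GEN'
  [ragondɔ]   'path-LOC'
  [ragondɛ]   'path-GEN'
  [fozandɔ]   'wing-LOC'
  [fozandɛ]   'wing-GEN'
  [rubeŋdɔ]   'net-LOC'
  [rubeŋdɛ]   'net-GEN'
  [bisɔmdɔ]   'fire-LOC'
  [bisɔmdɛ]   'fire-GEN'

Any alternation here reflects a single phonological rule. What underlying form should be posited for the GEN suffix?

/-tɛ/

The GEN morpheme has two allomorphs, [-dɛ] and [-tɛ].
The LOC suffix, which begins with [d], is invariant after every stem; so [d] is not altered by any rule here.
So the underlying form is /-tɛ/, and voiceless stops become voiced after a nasal.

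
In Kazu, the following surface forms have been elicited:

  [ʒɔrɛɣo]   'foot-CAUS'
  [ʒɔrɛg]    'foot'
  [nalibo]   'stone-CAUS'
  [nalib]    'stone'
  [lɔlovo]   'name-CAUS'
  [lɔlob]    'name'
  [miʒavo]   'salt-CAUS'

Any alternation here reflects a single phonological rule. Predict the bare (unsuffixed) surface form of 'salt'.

In [lɔlovo] and [lɔlob] the final segment of 'name' alternates: [v] ~ [b].
Compare 'stone', with invariant [b] in [nalibo] and [nalib]: an analysis with underlying /b/ and a rule producing [v] before the CAUS suffix would wrongly predict alternation here too.
So /v/ is underlying, and a rule of word-final hardening — voiced fricatives become stops word-finally — gives [b].
From [miʒavo] the stem 'salt' is /miʒav/; word-finally this yields [miʒab].

[miʒab]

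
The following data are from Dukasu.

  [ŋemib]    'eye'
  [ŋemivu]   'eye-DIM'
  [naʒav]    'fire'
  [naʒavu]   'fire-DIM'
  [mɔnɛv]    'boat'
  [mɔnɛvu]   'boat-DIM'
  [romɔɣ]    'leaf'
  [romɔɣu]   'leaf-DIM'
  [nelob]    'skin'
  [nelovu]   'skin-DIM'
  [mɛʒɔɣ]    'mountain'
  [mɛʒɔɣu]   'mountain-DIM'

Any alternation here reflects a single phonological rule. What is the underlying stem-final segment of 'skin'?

In [nelob] and [nelovu] the final segment of 'skin' alternates: [b] ~ [v].
If /v/ were underlying and a rule turned it into [b] in isolation, 'boat' would also alternate; but it has [v] in both [mɔnɛv] and [mɔnɛvu].
The alternation reflects intervocalic spirantization: voiced stops become fricatives between vowels. /b/ is underlying.

/b/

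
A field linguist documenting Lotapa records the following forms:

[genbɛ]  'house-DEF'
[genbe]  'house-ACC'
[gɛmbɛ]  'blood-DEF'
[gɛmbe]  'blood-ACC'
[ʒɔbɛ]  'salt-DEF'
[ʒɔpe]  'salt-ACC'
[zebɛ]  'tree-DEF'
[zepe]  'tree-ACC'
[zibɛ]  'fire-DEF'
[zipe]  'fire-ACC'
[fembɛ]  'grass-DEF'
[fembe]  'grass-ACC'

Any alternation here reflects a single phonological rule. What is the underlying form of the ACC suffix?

The ACC suffix surfaces as [-be] and [-pe], depending on the final segment of the stem.
By contrast the DEF suffix keeps its initial [b] throughout — that segment must be underlying.
So the underlying form is /-pe/, and voiceless stops become voiced after a nasal.

/-pe/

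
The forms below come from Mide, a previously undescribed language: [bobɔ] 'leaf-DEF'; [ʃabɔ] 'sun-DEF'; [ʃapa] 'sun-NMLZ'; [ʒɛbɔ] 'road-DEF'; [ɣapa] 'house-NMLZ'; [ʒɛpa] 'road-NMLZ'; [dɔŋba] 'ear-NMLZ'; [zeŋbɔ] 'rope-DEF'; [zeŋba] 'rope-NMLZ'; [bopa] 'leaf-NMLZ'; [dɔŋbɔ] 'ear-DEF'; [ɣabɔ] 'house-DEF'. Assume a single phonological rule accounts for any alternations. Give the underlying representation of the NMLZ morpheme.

The NMLZ morpheme has two allomorphs, [-ba] and [-pa].
The DEF suffix, which begins with [b], is invariant after every stem; so [b] is not altered by any rule here.
The NMLZ suffix is therefore /-pa/ underlyingly, with post-nasal voicing: voiceless stops become voiced after a nasal.

/-pa/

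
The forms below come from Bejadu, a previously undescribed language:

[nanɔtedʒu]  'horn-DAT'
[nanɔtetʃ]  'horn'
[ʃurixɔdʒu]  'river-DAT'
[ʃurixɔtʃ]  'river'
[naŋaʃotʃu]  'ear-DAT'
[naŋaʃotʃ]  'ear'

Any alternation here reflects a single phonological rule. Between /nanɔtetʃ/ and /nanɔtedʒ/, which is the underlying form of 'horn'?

/nanɔtedʒ/

The stem for 'horn' ends in [dʒ] in [nanɔtedʒu] but [tʃ] in [nanɔtetʃ].
Compare 'ear', with invariant [tʃ] in [naŋaʃotʃu] and [naŋaʃotʃ]: an analysis with underlying /tʃ/ and a rule producing [dʒ] before the DAT suffix would wrongly predict alternation here too.
The underlying segment must be /dʒ/; voiced obstruents become voiceless word-finally, yielding [tʃ] there.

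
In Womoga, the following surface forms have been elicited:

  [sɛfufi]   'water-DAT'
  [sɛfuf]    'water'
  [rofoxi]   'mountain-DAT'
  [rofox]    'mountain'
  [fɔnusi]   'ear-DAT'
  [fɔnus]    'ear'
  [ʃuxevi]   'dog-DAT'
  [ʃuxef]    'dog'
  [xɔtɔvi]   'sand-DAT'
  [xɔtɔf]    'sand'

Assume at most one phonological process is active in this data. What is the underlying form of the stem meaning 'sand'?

The stem for 'sand' ends in [v] in [xɔtɔvi] but [f] in [xɔtɔf].
But 'water' keeps [f] in both environments ([sɛfufi], [sɛfuf]), so there is no rule changing /f/ to [v] before the DAT suffix.
The alternation reflects word-final obstruent devoicing: voiced obstruents become voiceless word-finally. /v/ is underlying.

/xɔtɔv/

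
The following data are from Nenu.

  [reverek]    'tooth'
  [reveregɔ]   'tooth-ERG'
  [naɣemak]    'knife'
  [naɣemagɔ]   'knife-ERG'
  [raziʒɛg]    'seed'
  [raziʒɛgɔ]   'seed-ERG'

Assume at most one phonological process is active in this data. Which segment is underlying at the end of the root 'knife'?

In [naɣemak] and [naɣemagɔ] the final segment of 'knife' alternates: [k] ~ [g].
The stem 'seed' ([raziʒɛg], [raziʒɛgɔ]) shows [g] unchanged in both environments, so [g] cannot be basic with [k] derived in isolation.
The alternation reflects intervocalic voicing: voiceless stops become voiced between vowels. /k/ is underlying.

/k/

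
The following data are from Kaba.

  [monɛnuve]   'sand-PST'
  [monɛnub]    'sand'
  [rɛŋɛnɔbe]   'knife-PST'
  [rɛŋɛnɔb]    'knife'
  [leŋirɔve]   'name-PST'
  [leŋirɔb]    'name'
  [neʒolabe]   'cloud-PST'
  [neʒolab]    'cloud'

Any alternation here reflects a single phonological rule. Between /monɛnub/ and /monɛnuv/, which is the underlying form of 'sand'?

/monɛnuv/

The root 'sand' surfaces as [monɛnuve] and [monɛnub], with a stem-final [v] ~ [b] alternation.
If /b/ were underlying and a rule turned it into [v] before the PST suffix, 'knife' would also alternate; but it has [b] in both [rɛŋɛnɔbe] and [rɛŋɛnɔb].
The underlying segment must be /v/; voiced fricatives become stops word-finally, yielding [b] there.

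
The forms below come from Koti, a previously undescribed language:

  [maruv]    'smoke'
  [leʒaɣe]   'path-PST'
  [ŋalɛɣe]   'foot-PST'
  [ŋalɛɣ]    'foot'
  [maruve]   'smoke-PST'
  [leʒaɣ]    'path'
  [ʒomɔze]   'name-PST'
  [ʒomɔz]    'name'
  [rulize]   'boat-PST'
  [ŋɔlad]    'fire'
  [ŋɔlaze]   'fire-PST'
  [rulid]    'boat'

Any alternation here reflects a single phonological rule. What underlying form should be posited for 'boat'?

/rulid/

The stem for 'boat' ends in [z] in [rulize] but [d] in [rulid].
The stem 'name' ([ʒomɔze], [ʒomɔz]) shows [z] unchanged in both environments, so [z] cannot be basic with [d] derived in isolation.
Therefore /d/ is basic and [z] is derived by intervocalic spirantization (voiced stops become fricatives between vowels).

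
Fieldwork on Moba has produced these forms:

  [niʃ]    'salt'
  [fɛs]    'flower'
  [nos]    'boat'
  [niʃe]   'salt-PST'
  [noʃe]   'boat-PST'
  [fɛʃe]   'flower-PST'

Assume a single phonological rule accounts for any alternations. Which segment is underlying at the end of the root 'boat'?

The stem for 'boat' ends in [s] in [nos] but [ʃ] in [noʃe].
But 'salt' keeps [ʃ] in both environments ([niʃ], [niʃe]), so there is no rule changing /ʃ/ to [s] in isolation.
The underlying segment must be /s/; /s/ becomes palato-alveolar [ʃ] before a front vowel, yielding [ʃ] there.

/s/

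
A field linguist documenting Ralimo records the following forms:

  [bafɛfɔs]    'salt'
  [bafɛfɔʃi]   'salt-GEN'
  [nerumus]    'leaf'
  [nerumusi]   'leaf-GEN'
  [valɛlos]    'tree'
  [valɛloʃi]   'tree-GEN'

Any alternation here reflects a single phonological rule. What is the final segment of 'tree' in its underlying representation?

The root 'tree' surfaces as [valɛlos] and [valɛloʃi], with a stem-final [s] ~ [ʃ] alternation.
But 'leaf' keeps [s] in both environments ([nerumus], [nerumusi]), so there is no rule changing /s/ to [ʃ] before the GEN suffix.
The underlying segment must be /ʃ/; palato-alveolar /ʃ/ becomes [s] when no front vowel follows, yielding [s] there.

/ʃ/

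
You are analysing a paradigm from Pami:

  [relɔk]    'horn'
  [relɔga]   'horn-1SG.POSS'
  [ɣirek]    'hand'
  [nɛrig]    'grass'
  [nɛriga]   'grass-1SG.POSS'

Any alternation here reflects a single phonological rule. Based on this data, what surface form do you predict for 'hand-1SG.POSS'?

'horn' shows [k] ~ [g] at the end of the stem ([relɔk] vs [relɔga]).
But 'grass' keeps [g] in both environments ([nɛrig], [nɛriga]), so there is no rule changing /g/ to [k] in isolation.
So /k/ is underlying, and a rule of intervocalic voicing — voiceless stops become voiced between vowels — gives [g].
The one attested form of 'hand', [ɣirek], shows underlying /ɣirek/. Applying the same rule between vowels gives [ɣirega].

[ɣirega]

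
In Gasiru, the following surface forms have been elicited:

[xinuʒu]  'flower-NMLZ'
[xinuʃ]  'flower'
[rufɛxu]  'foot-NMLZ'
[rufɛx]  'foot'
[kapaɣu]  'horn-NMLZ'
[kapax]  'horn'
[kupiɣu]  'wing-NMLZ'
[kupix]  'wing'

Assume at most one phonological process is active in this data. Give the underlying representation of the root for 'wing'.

'wing' shows [ɣ] ~ [x] at the end of the stem ([kupiɣu] vs [kupix]).
If /x/ were underlying and a rule turned it into [ɣ] before the NMLZ suffix, 'foot' would also alternate; but it has [x] in both [rufɛxu] and [rufɛx].
The alternation reflects word-final obstruent devoicing: voiced obstruents become voiceless word-finally. /ɣ/ is underlying.

/kupiɣ/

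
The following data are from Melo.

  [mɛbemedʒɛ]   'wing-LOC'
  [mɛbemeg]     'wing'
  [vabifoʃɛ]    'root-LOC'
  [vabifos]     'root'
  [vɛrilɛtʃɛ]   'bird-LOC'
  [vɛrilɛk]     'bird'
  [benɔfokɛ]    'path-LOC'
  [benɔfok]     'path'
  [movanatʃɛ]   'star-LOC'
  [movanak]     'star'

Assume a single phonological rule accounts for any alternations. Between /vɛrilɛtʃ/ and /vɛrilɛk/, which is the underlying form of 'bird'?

/vɛrilɛtʃ/

'bird' shows [tʃ] ~ [k] at the end of the stem ([vɛrilɛtʃɛ] vs [vɛrilɛk]).
The stem 'path' ([benɔfokɛ], [benɔfok]) shows [k] unchanged in both environments, so [k] cannot be basic with [tʃ] derived before the LOC suffix.
The underlying segment must be /tʃ/; palato-alveolar /tʃ/, /dʒ/ and /ʃ/ become [k], [g] and [s] when no front vowel follows, yielding [k] there.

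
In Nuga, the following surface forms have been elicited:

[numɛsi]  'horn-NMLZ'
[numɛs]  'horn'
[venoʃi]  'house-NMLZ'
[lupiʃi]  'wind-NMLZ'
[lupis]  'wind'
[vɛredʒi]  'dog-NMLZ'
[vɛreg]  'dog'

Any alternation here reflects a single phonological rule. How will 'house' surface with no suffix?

In [lupiʃi] and [lupis] the final segment of 'wind' alternates: [ʃ] ~ [s].
But 'horn' keeps [s] in both environments ([numɛsi], [numɛs]), so there is no rule changing /s/ to [ʃ] before the NMLZ suffix.
So /ʃ/ is underlying, and a rule of depalatalization — palato-alveolar /dʒ/ and /ʃ/ become [g] and [s] when no front vowel follows — gives [s].
From [venoʃi] the stem 'house' is /venoʃ/; when no front vowel follows this yields [venos].

[venos]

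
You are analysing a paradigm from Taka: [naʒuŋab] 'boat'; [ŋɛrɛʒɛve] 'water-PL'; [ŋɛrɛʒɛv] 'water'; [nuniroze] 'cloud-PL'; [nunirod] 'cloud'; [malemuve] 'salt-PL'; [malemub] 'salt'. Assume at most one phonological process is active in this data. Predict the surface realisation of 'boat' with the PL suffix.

'salt' shows [v] ~ [b] at the end of the stem ([malemuve] vs [malemub]).
Compare 'water', with invariant [v] in [ŋɛrɛʒɛve] and [ŋɛrɛʒɛv]: an analysis with underlying /v/ and a rule producing [b] in isolation would wrongly predict alternation here too.
The underlying segment must be /b/; voiced stops become fricatives between vowels, yielding [v] there.
The one attested form of 'boat', [naʒuŋab], shows underlying /naʒuŋab/. Applying the same rule between vowels gives [naʒuŋave].

[naʒuŋave]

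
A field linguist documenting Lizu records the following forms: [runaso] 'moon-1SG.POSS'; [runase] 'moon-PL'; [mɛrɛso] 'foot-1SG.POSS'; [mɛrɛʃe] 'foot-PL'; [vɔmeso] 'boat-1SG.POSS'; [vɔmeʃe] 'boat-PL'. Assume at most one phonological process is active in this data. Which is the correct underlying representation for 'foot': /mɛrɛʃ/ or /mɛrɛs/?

/mɛrɛʃ/

'foot' shows [s] ~ [ʃ] at the end of the stem ([mɛrɛso] vs [mɛrɛʃe]).
If /s/ were underlying and a rule turned it into [ʃ] before the PL suffix, 'moon' would also alternate; but it has [s] in both [runaso] and [runase].
Therefore /ʃ/ is basic and [s] is derived by depalatalization (palato-alveolar /ʃ/ becomes [s] when no front vowel follows).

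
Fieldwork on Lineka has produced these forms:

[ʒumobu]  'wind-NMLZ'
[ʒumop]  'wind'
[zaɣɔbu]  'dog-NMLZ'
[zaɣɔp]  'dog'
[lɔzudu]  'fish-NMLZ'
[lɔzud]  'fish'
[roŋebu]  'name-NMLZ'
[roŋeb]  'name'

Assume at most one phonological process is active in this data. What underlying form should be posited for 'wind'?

In [ʒumobu] and [ʒumop] the final segment of 'wind' alternates: [b] ~ [p].
If /b/ were underlying and a rule turned it into [p] in isolation, 'name' would also alternate; but it has [b] in both [roŋebu] and [roŋeb].
So /p/ is underlying, and a rule of intervocalic voicing — voiceless stops become voiced between vowels — gives [b].
Hence 'wind' is /ʒumop/ underlyingly.

/ʒumop/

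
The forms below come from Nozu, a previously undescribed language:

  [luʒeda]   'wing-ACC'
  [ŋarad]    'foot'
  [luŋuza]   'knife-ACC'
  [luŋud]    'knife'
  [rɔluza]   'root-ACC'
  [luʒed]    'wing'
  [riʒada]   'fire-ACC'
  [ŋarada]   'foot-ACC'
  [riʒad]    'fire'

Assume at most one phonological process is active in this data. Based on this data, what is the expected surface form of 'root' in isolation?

[rɔlud]

In [luŋuza] and [luŋud] the final segment of 'knife' alternates: [z] ~ [d].
The stem 'wing' ([luʒeda], [luʒed]) shows [d] unchanged in both environments, so [d] cannot be basic with [z] derived before the ACC suffix.
Therefore /z/ is basic and [d] is derived by word-final hardening (voiced fricatives become stops word-finally).
From [rɔluza] the stem 'root' is /rɔluz/; word-finally this yields [rɔlud].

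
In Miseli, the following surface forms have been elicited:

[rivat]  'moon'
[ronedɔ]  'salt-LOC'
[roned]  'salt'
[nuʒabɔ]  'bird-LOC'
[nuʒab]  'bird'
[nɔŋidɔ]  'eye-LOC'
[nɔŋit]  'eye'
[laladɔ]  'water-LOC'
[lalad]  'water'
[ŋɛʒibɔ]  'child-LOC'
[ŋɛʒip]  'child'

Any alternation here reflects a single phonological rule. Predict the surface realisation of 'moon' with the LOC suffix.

The stem for 'eye' ends in [d] in [nɔŋidɔ] but [t] in [nɔŋit].
The stem 'water' ([laladɔ], [lalad]) shows [d] unchanged in both environments, so [d] cannot be basic with [t] derived in isolation.
The underlying segment must be /t/; voiceless stops become voiced between vowels, yielding [d] there.
The one attested form of 'moon', [rivat], shows underlying /rivat/. Applying the same rule between vowels gives [rivadɔ].

[rivadɔ]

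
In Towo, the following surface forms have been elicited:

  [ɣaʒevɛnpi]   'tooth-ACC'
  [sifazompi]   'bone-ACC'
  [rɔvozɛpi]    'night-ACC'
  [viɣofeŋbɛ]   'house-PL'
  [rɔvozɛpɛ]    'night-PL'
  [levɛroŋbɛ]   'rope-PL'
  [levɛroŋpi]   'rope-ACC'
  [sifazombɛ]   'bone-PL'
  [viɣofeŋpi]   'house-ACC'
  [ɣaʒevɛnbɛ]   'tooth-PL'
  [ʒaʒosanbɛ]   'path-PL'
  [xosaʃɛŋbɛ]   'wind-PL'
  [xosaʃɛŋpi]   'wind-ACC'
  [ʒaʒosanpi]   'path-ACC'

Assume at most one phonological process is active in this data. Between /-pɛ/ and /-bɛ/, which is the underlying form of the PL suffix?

The PL suffix surfaces as [-bɛ] and [-pɛ], depending on the final segment of the stem.
By contrast the ACC suffix keeps its initial [p] throughout — that segment must be underlying.
So the underlying form is /-bɛ/, and voiced stops become voiceless after a vowel.

/-bɛ/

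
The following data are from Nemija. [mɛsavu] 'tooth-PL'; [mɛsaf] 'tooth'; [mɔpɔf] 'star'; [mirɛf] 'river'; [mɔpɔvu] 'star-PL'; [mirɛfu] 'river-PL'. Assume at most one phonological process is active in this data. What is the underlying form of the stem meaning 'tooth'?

/mɛsav/

In [mɛsavu] and [mɛsaf] the final segment of 'tooth' alternates: [v] ~ [f].
If /f/ were underlying and a rule turned it into [v] before the PL suffix, 'river' would also alternate; but it has [f] in both [mirɛfu] and [mirɛf].
So /v/ is underlying, and a rule of word-final obstruent devoicing — voiced obstruents become voiceless word-finally — gives [f].
Hence 'tooth' is /mɛsav/ underlyingly.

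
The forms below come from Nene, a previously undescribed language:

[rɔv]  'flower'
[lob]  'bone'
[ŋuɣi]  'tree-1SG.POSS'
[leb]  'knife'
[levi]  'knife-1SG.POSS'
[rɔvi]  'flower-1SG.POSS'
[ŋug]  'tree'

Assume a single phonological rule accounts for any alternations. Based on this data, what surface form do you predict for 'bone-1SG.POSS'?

[lovi]

The root 'knife' surfaces as [leb] and [levi], with a stem-final [b] ~ [v] alternation.
The stem 'flower' ([rɔv], [rɔvi]) shows [v] unchanged in both environments, so [v] cannot be basic with [b] derived in isolation.
The alternation reflects intervocalic spirantization: voiced stops become fricatives between vowels. /b/ is underlying.
The one attested form of 'bone', [lob], shows underlying /lob/. Applying the same rule between vowels gives [lovi].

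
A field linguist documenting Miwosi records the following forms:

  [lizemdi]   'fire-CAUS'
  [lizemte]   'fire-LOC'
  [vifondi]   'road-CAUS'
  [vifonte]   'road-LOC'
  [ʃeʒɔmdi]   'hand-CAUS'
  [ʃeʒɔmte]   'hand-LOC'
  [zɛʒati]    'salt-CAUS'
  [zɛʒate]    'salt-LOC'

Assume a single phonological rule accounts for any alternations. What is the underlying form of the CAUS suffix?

The CAUS suffix surfaces as [-di] and [-ti], depending on the final segment of the stem.
By contrast the LOC suffix keeps its initial [t] throughout — that segment must be underlying.
So the underlying form is /-di/, and voiced stops become voiceless after a vowel.

/-di/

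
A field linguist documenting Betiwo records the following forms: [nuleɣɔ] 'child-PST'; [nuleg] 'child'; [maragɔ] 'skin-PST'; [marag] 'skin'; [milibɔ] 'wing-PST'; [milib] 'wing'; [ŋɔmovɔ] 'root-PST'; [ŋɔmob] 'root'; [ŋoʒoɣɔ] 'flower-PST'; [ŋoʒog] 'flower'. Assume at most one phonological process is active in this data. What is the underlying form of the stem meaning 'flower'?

/ŋoʒoɣ/

In [ŋoʒoɣɔ] and [ŋoʒog] the final segment of 'flower' alternates: [ɣ] ~ [g].
Compare 'skin', with invariant [g] in [maragɔ] and [marag]: an analysis with underlying /g/ and a rule producing [ɣ] before the PST suffix would wrongly predict alternation here too.
The underlying segment must be /ɣ/; voiced fricatives become stops word-finally, yielding [g] there.
The underlying form of 'flower' is therefore /ŋoʒoɣ/.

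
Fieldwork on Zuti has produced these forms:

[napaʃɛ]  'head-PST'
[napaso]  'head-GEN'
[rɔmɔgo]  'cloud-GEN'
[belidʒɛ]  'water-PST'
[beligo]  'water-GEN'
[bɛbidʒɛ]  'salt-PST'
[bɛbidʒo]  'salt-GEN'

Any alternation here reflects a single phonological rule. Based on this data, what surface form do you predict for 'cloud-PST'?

'water' shows [dʒ] ~ [g] at the end of the stem ([belidʒɛ] vs [beligo]).
But 'salt' keeps [dʒ] in both environments ([bɛbidʒɛ], [bɛbidʒo]), so there is no rule changing /dʒ/ to [g] before the GEN suffix.
So /g/ is underlying, and a rule of palatalization before a front vowel — /g/ and /s/ become palato-alveolar [dʒ] and [ʃ] before a front vowel — gives [dʒ].
From [rɔmɔgo] the stem 'cloud' is /rɔmɔg/; before a front vowel this yields [rɔmɔdʒɛ].

[rɔmɔdʒɛ]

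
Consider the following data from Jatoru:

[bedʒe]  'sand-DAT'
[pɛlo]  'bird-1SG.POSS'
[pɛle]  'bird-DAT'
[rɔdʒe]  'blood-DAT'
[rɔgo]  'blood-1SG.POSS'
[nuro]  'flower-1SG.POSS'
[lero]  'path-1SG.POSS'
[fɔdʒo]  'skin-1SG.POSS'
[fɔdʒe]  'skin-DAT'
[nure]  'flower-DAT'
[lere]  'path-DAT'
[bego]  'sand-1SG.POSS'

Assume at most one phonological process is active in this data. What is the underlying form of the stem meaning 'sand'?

/beg/

In [bego] and [bedʒe] the final segment of 'sand' alternates: [g] ~ [dʒ].
If /dʒ/ were underlying and a rule turned it into [g] before the 1SG.POSS suffix, 'skin' would also alternate; but it has [dʒ] in both [fɔdʒo] and [fɔdʒe].
The alternation reflects palatalization before a front vowel: /g/ becomes palato-alveolar [dʒ] before a front vowel. /g/ is underlying.
So 'sand' = /beg/.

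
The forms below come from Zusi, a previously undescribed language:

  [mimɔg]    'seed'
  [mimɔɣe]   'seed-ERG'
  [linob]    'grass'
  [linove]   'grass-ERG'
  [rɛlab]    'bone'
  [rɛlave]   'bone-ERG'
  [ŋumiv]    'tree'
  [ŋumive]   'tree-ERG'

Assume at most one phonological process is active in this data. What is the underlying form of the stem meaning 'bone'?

'bone' shows [b] ~ [v] at the end of the stem ([rɛlab] vs [rɛlave]).
But 'tree' keeps [v] in both environments ([ŋumiv], [ŋumive]), so there is no rule changing /v/ to [b] in isolation.
So /b/ is underlying, and a rule of intervocalic spirantization — voiced stops become fricatives between vowels — gives [v].

/rɛlab/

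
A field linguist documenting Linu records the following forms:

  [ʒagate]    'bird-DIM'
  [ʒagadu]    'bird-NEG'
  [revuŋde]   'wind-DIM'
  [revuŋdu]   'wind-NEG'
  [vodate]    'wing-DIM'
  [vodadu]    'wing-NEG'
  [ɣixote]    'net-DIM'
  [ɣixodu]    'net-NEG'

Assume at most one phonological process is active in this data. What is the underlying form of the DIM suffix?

/-te/

The DIM suffix surfaces as [-de] and [-te], depending on the final segment of the stem.
By contrast the NEG suffix keeps its initial [d] throughout — that segment must be underlying.
So the underlying form is /-te/, and voiceless stops become voiced after a nasal.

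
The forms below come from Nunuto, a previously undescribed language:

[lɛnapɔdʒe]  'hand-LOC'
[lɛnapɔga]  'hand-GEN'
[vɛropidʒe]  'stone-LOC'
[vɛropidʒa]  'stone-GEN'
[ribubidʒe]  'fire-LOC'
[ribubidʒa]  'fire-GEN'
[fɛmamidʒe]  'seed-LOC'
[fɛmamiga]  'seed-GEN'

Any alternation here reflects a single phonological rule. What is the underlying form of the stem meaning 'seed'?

/fɛmamig/

In [fɛmamidʒe] and [fɛmamiga] the final segment of 'seed' alternates: [dʒ] ~ [g].
But 'fire' keeps [dʒ] in both environments ([ribubidʒe], [ribubidʒa]), so there is no rule changing /dʒ/ to [g] before the GEN suffix.
The alternation reflects palatalization before a front vowel: /g/ becomes palato-alveolar [dʒ] before a front vowel. /g/ is underlying.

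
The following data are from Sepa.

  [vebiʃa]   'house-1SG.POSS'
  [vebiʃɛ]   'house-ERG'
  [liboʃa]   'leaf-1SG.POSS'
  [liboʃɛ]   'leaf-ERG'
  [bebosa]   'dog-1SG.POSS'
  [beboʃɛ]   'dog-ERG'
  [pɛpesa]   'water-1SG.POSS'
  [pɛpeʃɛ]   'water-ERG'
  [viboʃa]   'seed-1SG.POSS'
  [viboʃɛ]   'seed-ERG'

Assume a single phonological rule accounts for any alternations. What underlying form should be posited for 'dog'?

/bebos/

In [bebosa] and [beboʃɛ] the final segment of 'dog' alternates: [s] ~ [ʃ].
Compare 'leaf', with invariant [ʃ] in [liboʃa] and [liboʃɛ]: an analysis with underlying /ʃ/ and a rule producing [s] before the 1SG.POSS suffix would wrongly predict alternation here too.
Therefore /s/ is basic and [ʃ] is derived by palatalization before a front vowel (/s/ becomes palato-alveolar [ʃ] before a front vowel).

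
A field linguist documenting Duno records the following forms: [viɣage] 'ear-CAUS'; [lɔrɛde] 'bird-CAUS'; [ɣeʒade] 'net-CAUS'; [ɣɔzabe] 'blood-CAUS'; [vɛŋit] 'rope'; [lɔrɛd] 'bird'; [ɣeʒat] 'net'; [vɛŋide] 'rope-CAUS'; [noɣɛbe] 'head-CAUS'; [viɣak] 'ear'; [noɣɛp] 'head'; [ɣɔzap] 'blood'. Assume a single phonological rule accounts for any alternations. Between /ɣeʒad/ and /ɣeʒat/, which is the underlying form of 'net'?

The stem for 'net' ends in [d] in [ɣeʒade] but [t] in [ɣeʒat].
But 'bird' keeps [d] in both environments ([lɔrɛde], [lɔrɛd]), so there is no rule changing /d/ to [t] in isolation.
The alternation reflects intervocalic voicing: voiceless stops become voiced between vowels. /t/ is underlying.

/ɣeʒat/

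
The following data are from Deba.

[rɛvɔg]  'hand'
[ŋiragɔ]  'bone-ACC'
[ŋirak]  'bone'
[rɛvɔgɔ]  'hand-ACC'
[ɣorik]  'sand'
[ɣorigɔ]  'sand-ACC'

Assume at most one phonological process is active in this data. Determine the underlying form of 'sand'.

/ɣorik/

In [ɣorik] and [ɣorigɔ] the final segment of 'sand' alternates: [k] ~ [g].
But 'hand' keeps [g] in both environments ([rɛvɔg], [rɛvɔgɔ]), so there is no rule changing /g/ to [k] in isolation.
The alternation reflects intervocalic voicing: voiceless stops become voiced between vowels. /k/ is underlying.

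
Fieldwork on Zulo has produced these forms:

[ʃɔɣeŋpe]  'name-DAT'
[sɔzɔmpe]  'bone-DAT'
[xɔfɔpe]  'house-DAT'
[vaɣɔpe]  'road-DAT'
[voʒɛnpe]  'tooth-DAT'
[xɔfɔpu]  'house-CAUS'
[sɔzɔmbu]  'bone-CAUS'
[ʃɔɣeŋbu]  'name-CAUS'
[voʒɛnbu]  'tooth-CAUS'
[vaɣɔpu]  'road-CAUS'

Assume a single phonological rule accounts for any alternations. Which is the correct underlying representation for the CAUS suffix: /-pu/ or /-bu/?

The CAUS suffix surfaces as [-bu] and [-pu], depending on the final segment of the stem.
The DAT suffix, which begins with [p], is invariant after every stem; so [p] is not altered by any rule here.
The CAUS suffix is therefore /-bu/ underlyingly, with post-vocalic devoicing: voiced stops become voiceless after a vowel.

/-bu/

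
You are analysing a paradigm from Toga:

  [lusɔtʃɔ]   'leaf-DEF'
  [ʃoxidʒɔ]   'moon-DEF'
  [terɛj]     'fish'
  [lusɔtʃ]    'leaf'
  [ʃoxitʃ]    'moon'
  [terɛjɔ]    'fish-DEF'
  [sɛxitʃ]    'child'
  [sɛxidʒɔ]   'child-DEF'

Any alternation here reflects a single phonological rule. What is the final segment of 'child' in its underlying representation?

The root 'child' surfaces as [sɛxitʃ] and [sɛxidʒɔ], with a stem-final [tʃ] ~ [dʒ] alternation.
Compare 'leaf', with invariant [tʃ] in [lusɔtʃ] and [lusɔtʃɔ]: an analysis with underlying /tʃ/ and a rule producing [dʒ] before the DEF suffix would wrongly predict alternation here too.
The underlying segment must be /dʒ/; voiced obstruents become voiceless word-finally, yielding [tʃ] there.

/dʒ/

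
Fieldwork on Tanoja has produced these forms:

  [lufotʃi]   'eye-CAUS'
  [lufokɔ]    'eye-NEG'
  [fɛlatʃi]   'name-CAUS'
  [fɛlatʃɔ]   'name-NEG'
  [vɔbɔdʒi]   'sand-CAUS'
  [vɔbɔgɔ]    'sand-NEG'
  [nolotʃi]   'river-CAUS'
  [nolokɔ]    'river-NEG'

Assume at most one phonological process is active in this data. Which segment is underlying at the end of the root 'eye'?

In [lufotʃi] and [lufokɔ] the final segment of 'eye' alternates: [tʃ] ~ [k].
But 'name' keeps [tʃ] in both environments ([fɛlatʃi], [fɛlatʃɔ]), so there is no rule changing /tʃ/ to [k] before the NEG suffix.
So /k/ is underlying, and a rule of palatalization before a front vowel — /k/ and /g/ become palato-alveolar [tʃ] and [dʒ] before a front vowel — gives [tʃ].

/k/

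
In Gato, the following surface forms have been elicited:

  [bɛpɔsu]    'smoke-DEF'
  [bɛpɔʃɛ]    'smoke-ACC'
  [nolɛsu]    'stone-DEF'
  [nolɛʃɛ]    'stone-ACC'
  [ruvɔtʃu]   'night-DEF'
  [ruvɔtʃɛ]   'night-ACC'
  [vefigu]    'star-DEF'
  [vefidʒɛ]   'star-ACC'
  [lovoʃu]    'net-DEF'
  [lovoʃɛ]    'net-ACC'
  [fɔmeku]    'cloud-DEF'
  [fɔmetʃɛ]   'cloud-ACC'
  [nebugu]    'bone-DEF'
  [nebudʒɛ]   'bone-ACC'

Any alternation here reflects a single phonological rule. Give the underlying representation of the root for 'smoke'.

In [bɛpɔsu] and [bɛpɔʃɛ] the final segment of 'smoke' alternates: [s] ~ [ʃ].
The stem 'net' ([lovoʃu], [lovoʃɛ]) shows [ʃ] unchanged in both environments, so [ʃ] cannot be basic with [s] derived before the DEF suffix.
The underlying segment must be /s/; /k/, /g/ and /s/ become palato-alveolar [tʃ], [dʒ] and [ʃ] before a front vowel, yielding [ʃ] there.

/bɛpɔs/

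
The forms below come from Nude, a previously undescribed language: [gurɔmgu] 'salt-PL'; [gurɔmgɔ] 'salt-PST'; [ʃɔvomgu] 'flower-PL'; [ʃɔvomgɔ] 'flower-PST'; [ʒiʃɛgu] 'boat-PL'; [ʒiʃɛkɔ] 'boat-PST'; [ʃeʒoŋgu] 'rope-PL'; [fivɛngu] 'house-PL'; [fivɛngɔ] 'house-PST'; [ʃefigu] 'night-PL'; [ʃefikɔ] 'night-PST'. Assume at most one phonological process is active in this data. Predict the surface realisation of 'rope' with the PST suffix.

[ʃeʒoŋgɔ]

The PST suffix surfaces as [-gɔ] and [-kɔ], depending on the final segment of the stem.
The PL suffix, which begins with [g], is invariant after every stem; so [g] is not altered by any rule here.
So the underlying form is /-kɔ/, and voiceless stops become voiced after a nasal.
After 'rope', which ends in a nasal, the suffix surfaces as [-gɔ], giving [ʃeʒoŋgɔ].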